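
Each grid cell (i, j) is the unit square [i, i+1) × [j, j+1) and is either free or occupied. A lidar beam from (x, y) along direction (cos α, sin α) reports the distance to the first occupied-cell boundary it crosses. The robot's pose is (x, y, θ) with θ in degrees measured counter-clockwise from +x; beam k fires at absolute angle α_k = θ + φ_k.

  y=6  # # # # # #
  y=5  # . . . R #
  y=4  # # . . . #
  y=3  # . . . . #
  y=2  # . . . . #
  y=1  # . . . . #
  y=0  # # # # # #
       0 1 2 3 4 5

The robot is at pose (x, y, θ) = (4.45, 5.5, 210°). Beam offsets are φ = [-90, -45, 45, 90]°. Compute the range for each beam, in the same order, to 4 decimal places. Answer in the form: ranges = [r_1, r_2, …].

ranges = [0.5774, 1.9319, 4.6587, 1.1000]

beam 1: φ=-90°, α=120°
  cosα=-0.5000 sinα=0.8660 | (4,5) | tMaxX 0.9000 tMaxY 0.5774 | tΔX 2.0000 tΔY 1.1547
    t=0.5774 [y] (4,6) — stop
  → r_1 = 0.5774
beam 2: φ=-45°, α=165°
  cosα=-0.9659 sinα=0.2588 | (4,5) | tMaxX 0.4659 tMaxY 1.9319 | tΔX 1.0353 tΔY 3.8637
    t=0.4659 [x] (3,5)
    t=1.5012 [x] (2,5)
    t=1.9319 [y] (2,6) — stop
  → r_2 = 1.9319
beam 3: φ=45°, α=255°
  cosα=-0.2588 sinα=-0.9659 | (4,5) | tMaxX 1.7387 tMaxY 0.5176 | tΔX 3.8637 tΔY 1.0353
    t=0.5176 [y] (4,4)
    t=1.5529 [y] (4,3)
    t=1.7387 [x] (3,3)
    t=2.5882 [y] (3,2)
    t=3.6235 [y] (3,1)
    t=4.6587 [y] (3,0) — stop
  → r_3 = 4.6587
beam 4: φ=90°, α=300°
  cosα=0.5000 sinα=-0.8660 | (4,5) | tMaxX 1.1000 tMaxY 0.5774 | tΔX 2.0000 tΔY 1.1547
    t=0.5774 [y] (4,4)
    t=1.1000 [x] (5,4) — stop
  → r_4 = 1.1000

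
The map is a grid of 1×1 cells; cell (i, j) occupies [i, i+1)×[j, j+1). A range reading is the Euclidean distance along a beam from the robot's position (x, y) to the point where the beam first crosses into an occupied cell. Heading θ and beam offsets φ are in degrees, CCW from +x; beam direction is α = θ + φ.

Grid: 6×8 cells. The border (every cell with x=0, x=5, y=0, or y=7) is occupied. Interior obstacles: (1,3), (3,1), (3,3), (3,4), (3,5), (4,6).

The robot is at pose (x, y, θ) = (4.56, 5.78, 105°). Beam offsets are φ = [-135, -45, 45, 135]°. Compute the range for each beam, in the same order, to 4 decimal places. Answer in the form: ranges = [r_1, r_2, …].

beam 1: φ=-135°, α=330°
  direction (0.8660, -0.5000); cell (4,5); t to first gridline: x 0.5081, y 1.5600 (then +1.1547 / +2.0000)
    (5,5) via x @ 0.5081  # hit
  → r_1 = 0.5081
beam 2: φ=-45°, α=60°
  direction (0.5000, 0.8660); cell (4,5); t to first gridline: x 0.8800, y 0.2540 (then +2.0000 / +1.1547)
    (4,6) via y @ 0.2540  # hit
  → r_2 = 0.2540
beam 3: φ=45°, α=150°
  direction (-0.8660, 0.5000); cell (4,5); t to first gridline: x 0.6466, y 0.4400 (then +1.1547 / +2.0000)
    (4,6) via y @ 0.4400  # hit
  → r_3 = 0.4400
beam 4: φ=135°, α=240°
  direction (-0.5000, -0.8660); cell (4,5); t to first gridline: x 1.1200, y 0.9007 (then +2.0000 / +1.1547)
    (4,4) via y @ 0.9007
    (3,4) via x @ 1.1200  # hit
  → r_4 = 1.1200

ranges = [0.5081, 0.2540, 0.4400, 1.1200]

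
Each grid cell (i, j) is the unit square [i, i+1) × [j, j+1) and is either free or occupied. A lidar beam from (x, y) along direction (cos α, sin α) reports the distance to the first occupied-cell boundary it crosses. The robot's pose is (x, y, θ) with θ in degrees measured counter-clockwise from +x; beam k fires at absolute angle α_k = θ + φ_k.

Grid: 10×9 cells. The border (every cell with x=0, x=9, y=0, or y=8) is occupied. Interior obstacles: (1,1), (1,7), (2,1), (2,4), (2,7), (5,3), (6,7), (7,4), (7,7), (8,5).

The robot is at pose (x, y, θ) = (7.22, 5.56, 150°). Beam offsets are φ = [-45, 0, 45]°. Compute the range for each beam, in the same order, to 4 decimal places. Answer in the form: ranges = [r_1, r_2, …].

ranges = [1.4908, 4.8728, 4.3689]

beam 1: φ=-45°, α=105°
  cosα=-0.2588 sinα=0.9659 | (7,5) | tMaxX 0.8500 tMaxY 0.4555 | tΔX 3.8637 tΔY 1.0353
    t=0.4555 [y] (7,6)
    t=0.8500 [x] (6,6)
    t=1.4908 [y] (6,7) — stop
  → r_1 = 1.4908
beam 2: φ=0°, α=150°
  cosα=-0.8660 sinα=0.5000 | (7,5) | tMaxX 0.2540 tMaxY 0.8800 | tΔX 1.1547 tΔY 2.0000
    t=0.2540 [x] (6,5)
    t=0.8800 [y] (6,6)
    t=1.4087 [x] (5,6)
    t=2.5634 [x] (4,6)
    t=2.8800 [y] (4,7)
    t=3.7181 [x] (3,7)
    t=4.8728 [x] (2,7) — stop
  → r_2 = 4.8728
beam 3: φ=45°, α=195°
  cosα=-0.9659 sinα=-0.2588 | (7,5) | tMaxX 0.2278 tMaxY 2.1637 | tΔX 1.0353 tΔY 3.8637
    t=0.2278 [x] (6,5)
    t=1.2630 [x] (5,5)
    t=2.1637 [y] (5,4)
    t=2.2983 [x] (4,4)
    t=3.3336 [x] (3,4)
    t=4.3689 [x] (2,4) — stop
  → r_3 = 4.3689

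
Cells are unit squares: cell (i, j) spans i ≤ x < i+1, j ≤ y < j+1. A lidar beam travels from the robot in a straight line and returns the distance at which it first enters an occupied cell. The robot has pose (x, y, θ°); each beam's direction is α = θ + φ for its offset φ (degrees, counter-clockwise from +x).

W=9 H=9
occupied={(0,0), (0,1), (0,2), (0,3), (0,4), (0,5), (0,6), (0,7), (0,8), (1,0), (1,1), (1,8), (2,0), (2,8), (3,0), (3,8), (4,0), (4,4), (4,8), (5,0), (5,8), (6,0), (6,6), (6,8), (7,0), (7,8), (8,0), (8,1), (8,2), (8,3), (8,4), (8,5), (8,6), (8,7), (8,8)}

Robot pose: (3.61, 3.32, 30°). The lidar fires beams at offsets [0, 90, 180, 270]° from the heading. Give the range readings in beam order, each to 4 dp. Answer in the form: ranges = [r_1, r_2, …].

beam 1: φ=0°, α=30°
  direction (0.8660, 0.5000); cell (3,3); t to first gridline: x 0.4503, y 1.3600 (then +1.1547 / +2.0000)
    (4,3) via x @ 0.4503
    (4,4) via y @ 1.3600  # hit
  → r_1 = 1.3600
beam 2: φ=90°, α=120°
  direction (-0.5000, 0.8660); cell (3,3); t to first gridline: x 1.2200, y 0.7852 (then +2.0000 / +1.1547)
    (3,4) via y @ 0.7852
    (2,4) via x @ 1.2200
    (2,5) via y @ 1.9399
    (2,6) via y @ 3.0946
    (1,6) via x @ 3.2200
    (1,7) via y @ 4.2493
    (0,7) via x @ 5.2200  # hit
  → r_2 = 5.2200
beam 3: φ=180°, α=210°
  direction (-0.8660, -0.5000); cell (3,3); t to first gridline: x 0.7044, y 0.6400 (then +1.1547 / +2.0000)
    (3,2) via y @ 0.6400
    (2,2) via x @ 0.7044
    (1,2) via x @ 1.8591
    (1,1) via y @ 2.6400  # hit
  → r_3 = 2.6400
beam 4: φ=270°, α=300°
  direction (0.5000, -0.8660); cell (3,3); t to first gridline: x 0.7800, y 0.3695 (then +2.0000 / +1.1547)
    (3,2) via y @ 0.3695
    (4,2) via x @ 0.7800
    (4,1) via y @ 1.5242
    (4,0) via y @ 2.6789  # hit
  → r_4 = 2.6789

ranges = [1.3600, 5.2200, 2.6400, 2.6789]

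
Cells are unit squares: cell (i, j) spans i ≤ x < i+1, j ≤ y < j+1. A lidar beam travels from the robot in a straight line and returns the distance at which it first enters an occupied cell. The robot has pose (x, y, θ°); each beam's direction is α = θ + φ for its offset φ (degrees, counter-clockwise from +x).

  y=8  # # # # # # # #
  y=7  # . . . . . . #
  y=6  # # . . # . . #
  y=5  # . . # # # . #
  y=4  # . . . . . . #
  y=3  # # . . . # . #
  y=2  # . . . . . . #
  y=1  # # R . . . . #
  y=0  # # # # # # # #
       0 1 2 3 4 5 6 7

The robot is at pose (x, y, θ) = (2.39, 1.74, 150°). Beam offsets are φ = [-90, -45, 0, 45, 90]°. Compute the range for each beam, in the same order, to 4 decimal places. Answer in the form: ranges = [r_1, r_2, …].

beam 1: φ=-90°, α=60°
  direction (0.5000, 0.8660); cell (2,1); t to first gridline: x 1.2200, y 0.3002 (then +2.0000 / +1.1547)
    (2,2) via y @ 0.3002
    (3,2) via x @ 1.2200
    (3,3) via y @ 1.4549
    (3,4) via y @ 2.6096
    (4,4) via x @ 3.2200
    (4,5) via y @ 3.7643  # hit
  → r_1 = 3.7643
beam 2: φ=-45°, α=105°
  direction (-0.2588, 0.9659); cell (2,1); t to first gridline: x 1.5068, y 0.2692 (then +3.8637 / +1.0353)
    (2,2) via y @ 0.2692
    (2,3) via y @ 1.3044
    (1,3) via x @ 1.5068  # hit
  → r_2 = 1.5068
beam 3: φ=0°, α=150°
  direction (-0.8660, 0.5000); cell (2,1); t to first gridline: x 0.4503, y 0.5200 (then +1.1547 / +2.0000)
    (1,1) via x @ 0.4503  # hit
  → r_3 = 0.4503
beam 4: φ=45°, α=195°
  direction (-0.9659, -0.2588); cell (2,1); t to first gridline: x 0.4038, y 2.8591 (then +1.0353 / +3.8637)
    (1,1) via x @ 0.4038  # hit
  → r_4 = 0.4038
beam 5: φ=90°, α=240°
  direction (-0.5000, -0.8660); cell (2,1); t to first gridline: x 0.7800, y 0.8545 (then +2.0000 / +1.1547)
    (1,1) via x @ 0.7800  # hit
  → r_5 = 0.7800

ranges = [3.7643, 1.5068, 0.4503, 0.4038, 0.7800]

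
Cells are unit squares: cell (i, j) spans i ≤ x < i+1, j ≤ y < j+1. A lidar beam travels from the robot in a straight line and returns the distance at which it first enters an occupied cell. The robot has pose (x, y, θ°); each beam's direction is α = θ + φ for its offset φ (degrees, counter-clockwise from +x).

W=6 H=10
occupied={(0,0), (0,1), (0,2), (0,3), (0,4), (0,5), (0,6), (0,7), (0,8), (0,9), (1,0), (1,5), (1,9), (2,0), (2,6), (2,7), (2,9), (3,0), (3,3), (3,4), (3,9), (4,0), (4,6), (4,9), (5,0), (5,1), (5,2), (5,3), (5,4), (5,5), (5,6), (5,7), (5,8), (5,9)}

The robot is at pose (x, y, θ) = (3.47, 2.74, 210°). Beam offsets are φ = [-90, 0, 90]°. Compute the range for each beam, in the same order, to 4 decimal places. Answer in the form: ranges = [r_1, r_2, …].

beam 1: φ=-90°, α=120°
  direction (-0.5000, 0.8660); cell (3,2); t to first gridline: x 0.9400, y 0.3002 (then +2.0000 / +1.1547)
    (3,3) via y @ 0.3002  # hit
  → r_1 = 0.3002
beam 2: φ=0°, α=210°
  direction (-0.8660, -0.5000); cell (3,2); t to first gridline: x 0.5427, y 1.4800 (then +1.1547 / +2.0000)
    (2,2) via x @ 0.5427
    (2,1) via y @ 1.4800
    (1,1) via x @ 1.6974
    (0,1) via x @ 2.8521  # hit
  → r_2 = 2.8521
beam 3: φ=90°, α=300°
  direction (0.5000, -0.8660); cell (3,2); t to first gridline: x 1.0600, y 0.8545 (then +2.0000 / +1.1547)
    (3,1) via y @ 0.8545
    (4,1) via x @ 1.0600
    (4,0) via y @ 2.0092  # hit
  → r_3 = 2.0092

ranges = [0.3002, 2.8521, 2.0092]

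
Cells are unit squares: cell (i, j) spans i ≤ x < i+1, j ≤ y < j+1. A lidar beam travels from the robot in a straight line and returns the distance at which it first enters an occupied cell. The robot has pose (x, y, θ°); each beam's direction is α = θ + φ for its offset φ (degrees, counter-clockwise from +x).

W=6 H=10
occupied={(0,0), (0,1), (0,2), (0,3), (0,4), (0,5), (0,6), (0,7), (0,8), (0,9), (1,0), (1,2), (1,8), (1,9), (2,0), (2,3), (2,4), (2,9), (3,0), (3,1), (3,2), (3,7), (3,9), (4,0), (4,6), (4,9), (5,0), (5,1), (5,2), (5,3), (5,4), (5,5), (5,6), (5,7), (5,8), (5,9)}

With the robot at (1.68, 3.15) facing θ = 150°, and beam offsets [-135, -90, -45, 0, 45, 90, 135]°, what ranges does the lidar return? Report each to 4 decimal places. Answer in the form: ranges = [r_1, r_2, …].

ranges = [0.3313, 0.6400, 2.6273, 0.7852, 0.5796, 0.1732, 0.1553]

beam 1: φ=-135°, α=15°
  cosα=0.9659 sinα=0.2588 | (1,3) | tMaxX 0.3313 tMaxY 3.2841 | tΔX 1.0353 tΔY 3.8637
    t=0.3313 [x] (2,3) — stop
  → r_1 = 0.3313
beam 2: φ=-90°, α=60°
  cosα=0.5000 sinα=0.8660 | (1,3) | tMaxX 0.6400 tMaxY 0.9815 | tΔX 2.0000 tΔY 1.1547
    t=0.6400 [x] (2,3) — stop
  → r_2 = 0.6400
beam 3: φ=-45°, α=105°
  cosα=-0.2588 sinα=0.9659 | (1,3) | tMaxX 2.6273 tMaxY 0.8800 | tΔX 3.8637 tΔY 1.0353
    t=0.8800 [y] (1,4)
    t=1.9153 [y] (1,5)
    t=2.6273 [x] (0,5) — stop
  → r_3 = 2.6273
beam 4: φ=0°, α=150°
  cosα=-0.8660 sinα=0.5000 | (1,3) | tMaxX 0.7852 tMaxY 1.7000 | tΔX 1.1547 tΔY 2.0000
    t=0.7852 [x] (0,3) — stop
  → r_4 = 0.7852
beam 5: φ=45°, α=195°
  cosα=-0.9659 sinα=-0.2588 | (1,3) | tMaxX 0.7040 tMaxY 0.5796 | tΔX 1.0353 tΔY 3.8637
    t=0.5796 [y] (1,2) — stop
  → r_5 = 0.5796
beam 6: φ=90°, α=240°
  cosα=-0.5000 sinα=-0.8660 | (1,3) | tMaxX 1.3600 tMaxY 0.1732 | tΔX 2.0000 tΔY 1.1547
    t=0.1732 [y] (1,2) — stop
  → r_6 = 0.1732
beam 7: φ=135°, α=285°
  cosα=0.2588 sinα=-0.9659 | (1,3) | tMaxX 1.2364 tMaxY 0.1553 | tΔX 3.8637 tΔY 1.0353
    t=0.1553 [y] (1,2) — stop
  → r_7 = 0.1553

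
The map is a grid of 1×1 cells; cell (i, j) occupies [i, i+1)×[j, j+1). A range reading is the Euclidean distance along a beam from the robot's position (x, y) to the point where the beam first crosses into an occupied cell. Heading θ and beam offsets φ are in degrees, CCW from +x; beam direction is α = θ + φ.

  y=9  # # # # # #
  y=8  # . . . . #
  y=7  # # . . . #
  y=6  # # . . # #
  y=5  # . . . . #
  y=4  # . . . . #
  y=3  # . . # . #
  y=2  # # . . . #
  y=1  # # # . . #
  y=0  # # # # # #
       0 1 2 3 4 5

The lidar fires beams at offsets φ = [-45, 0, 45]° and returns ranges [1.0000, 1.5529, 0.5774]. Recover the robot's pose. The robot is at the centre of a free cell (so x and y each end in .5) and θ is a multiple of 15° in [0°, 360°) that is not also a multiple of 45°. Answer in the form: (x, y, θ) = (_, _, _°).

Enumerate (i+0.5, j+0.5, θ) over the 25 free cells and 16 admissible headings. For each, cast all 3 beams and compare to the given ranges.
  (3.5, 8.5, 300°): beam 1 = 5.7956 ≠ 1.0000 ✗
  (4.5, 4.5, 330°): beam 1 = 1.9319 ≠ 1.0000 ✗
  (4.5, 1.5, 60°): beam 1 = 0.5176 ≠ 1.0000 ✗
  (3.5, 6.5, 165°): beam 1 = 2.8868 ≠ 1.0000 ✗
  (2.5, 4.5, 120°): beam 1 = 4.6587 ≠ 1.0000 ✗
  …
  (2.5, 3.5, 285°): r_1=1.0000, r_2=1.5529, r_3=0.5774 — all match ✓
Unique over the lattice → pose = (2.5, 3.5, 285°).

(x, y, θ) = (2.5, 3.5, 285°)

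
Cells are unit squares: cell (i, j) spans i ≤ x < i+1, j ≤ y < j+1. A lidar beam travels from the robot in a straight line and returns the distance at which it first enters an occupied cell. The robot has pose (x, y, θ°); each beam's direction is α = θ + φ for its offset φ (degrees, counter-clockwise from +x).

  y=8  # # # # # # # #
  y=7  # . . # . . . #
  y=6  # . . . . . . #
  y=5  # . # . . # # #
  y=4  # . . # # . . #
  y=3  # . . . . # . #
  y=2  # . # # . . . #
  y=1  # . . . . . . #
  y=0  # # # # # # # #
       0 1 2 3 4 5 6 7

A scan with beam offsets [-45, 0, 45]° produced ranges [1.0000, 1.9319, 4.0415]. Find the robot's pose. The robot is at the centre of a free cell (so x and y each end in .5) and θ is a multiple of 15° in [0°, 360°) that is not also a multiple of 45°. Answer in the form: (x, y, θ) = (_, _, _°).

(x, y, θ) = (1.5, 7.5, 285°)

The pose lattice has 33·16 = 528 candidates. Test each by forward raycasting.
  (4.5, 1.5, 105°): beam 1 = 1.7321 ≠ 1.0000 ✗
  (3.5, 6.5, 60°): beam 1 = 3.6235 ≠ 1.0000 ✗
  (2.5, 7.5, 195°): beam 2 = 1.5529 ≠ 1.9319 ✗
  …
  (1.5, 7.5, 285°): r_1=1.0000, r_2=1.9319, r_3=4.0415 — all match ✓
No second candidate reproduces the full scan.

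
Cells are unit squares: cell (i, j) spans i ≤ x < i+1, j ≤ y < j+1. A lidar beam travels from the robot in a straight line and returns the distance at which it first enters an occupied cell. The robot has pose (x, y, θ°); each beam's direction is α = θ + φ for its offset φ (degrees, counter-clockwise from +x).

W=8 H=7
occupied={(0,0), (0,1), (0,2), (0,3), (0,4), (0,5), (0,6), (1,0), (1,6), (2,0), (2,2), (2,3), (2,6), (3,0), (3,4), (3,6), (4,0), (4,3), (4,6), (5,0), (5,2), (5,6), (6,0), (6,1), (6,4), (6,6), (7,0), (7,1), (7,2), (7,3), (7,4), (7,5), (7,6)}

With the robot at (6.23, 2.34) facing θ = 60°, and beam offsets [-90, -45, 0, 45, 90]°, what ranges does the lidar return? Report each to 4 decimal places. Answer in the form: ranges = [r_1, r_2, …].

ranges = [0.6800, 0.7972, 1.5400, 3.7891, 0.2656]

beam 1: φ=-90°, α=330°
  direction (0.8660, -0.5000); cell (6,2); t to first gridline: x 0.8891, y 0.6800 (then +1.1547 / +2.0000)
    (6,1) via y @ 0.6800  # hit
  → r_1 = 0.6800
beam 2: φ=-45°, α=15°
  direction (0.9659, 0.2588); cell (6,2); t to first gridline: x 0.7972, y 2.5500 (then +1.0353 / +3.8637)
    (7,2) via x @ 0.7972  # hit
  → r_2 = 0.7972
beam 3: φ=0°, α=60°
  direction (0.5000, 0.8660); cell (6,2); t to first gridline: x 1.5400, y 0.7621 (then +2.0000 / +1.1547)
    (6,3) via y @ 0.7621
    (7,3) via x @ 1.5400  # hit
  → r_3 = 1.5400
beam 4: φ=45°, α=105°
  direction (-0.2588, 0.9659); cell (6,2); t to first gridline: x 0.8887, y 0.6833 (then +3.8637 / +1.0353)
    (6,3) via y @ 0.6833
    (5,3) via x @ 0.8887
    (5,4) via y @ 1.7186
    (5,5) via y @ 2.7538
    (5,6) via y @ 3.7891  # hit
  → r_4 = 3.7891
beam 5: φ=90°, α=150°
  direction (-0.8660, 0.5000); cell (6,2); t to first gridline: x 0.2656, y 1.3200 (then +1.1547 / +2.0000)
    (5,2) via x @ 0.2656  # hit
  → r_5 = 0.2656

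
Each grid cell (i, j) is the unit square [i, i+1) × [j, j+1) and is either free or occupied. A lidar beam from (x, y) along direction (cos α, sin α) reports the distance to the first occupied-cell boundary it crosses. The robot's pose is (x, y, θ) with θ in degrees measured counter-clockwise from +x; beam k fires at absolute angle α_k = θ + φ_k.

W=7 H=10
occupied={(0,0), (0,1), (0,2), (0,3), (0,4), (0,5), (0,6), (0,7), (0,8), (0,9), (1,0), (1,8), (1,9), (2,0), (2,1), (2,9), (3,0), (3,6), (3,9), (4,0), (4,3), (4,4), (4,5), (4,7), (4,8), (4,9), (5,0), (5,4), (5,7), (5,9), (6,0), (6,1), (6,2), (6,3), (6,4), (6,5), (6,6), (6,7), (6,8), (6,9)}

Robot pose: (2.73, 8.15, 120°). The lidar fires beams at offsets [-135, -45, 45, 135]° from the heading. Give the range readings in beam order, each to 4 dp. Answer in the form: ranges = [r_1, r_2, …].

ranges = [1.3148, 0.8800, 0.7558, 6.6842]

beam 1: φ=-135°, α=345°
  direction (0.9659, -0.2588); cell (2,8); t to first gridline: x 0.2795, y 0.5796 (then +1.0353 / +3.8637)
    (3,8) via x @ 0.2795
    (3,7) via y @ 0.5796
    (4,7) via x @ 1.3148  # hit
  → r_1 = 1.3148
beam 2: φ=-45°, α=75°
  direction (0.2588, 0.9659); cell (2,8); t to first gridline: x 1.0432, y 0.8800 (then +3.8637 / +1.0353)
    (2,9) via y @ 0.8800  # hit
  → r_2 = 0.8800
beam 3: φ=45°, α=165°
  direction (-0.9659, 0.2588); cell (2,8); t to first gridline: x 0.7558, y 3.2841 (then +1.0353 / +3.8637)
    (1,8) via x @ 0.7558  # hit
  → r_3 = 0.7558
beam 4: φ=135°, α=255°
  direction (-0.2588, -0.9659); cell (2,8); t to first gridline: x 2.8205, y 0.1553 (then +3.8637 / +1.0353)
    (2,7) via y @ 0.1553
    (2,6) via y @ 1.1906
    (2,5) via y @ 2.2258
    (1,5) via x @ 2.8205
    (1,4) via y @ 3.2611
    (1,3) via y @ 4.2964
    (1,2) via y @ 5.3317
    (1,1) via y @ 6.3669
    (0,1) via x @ 6.6842  # hit
  → r_4 = 6.6842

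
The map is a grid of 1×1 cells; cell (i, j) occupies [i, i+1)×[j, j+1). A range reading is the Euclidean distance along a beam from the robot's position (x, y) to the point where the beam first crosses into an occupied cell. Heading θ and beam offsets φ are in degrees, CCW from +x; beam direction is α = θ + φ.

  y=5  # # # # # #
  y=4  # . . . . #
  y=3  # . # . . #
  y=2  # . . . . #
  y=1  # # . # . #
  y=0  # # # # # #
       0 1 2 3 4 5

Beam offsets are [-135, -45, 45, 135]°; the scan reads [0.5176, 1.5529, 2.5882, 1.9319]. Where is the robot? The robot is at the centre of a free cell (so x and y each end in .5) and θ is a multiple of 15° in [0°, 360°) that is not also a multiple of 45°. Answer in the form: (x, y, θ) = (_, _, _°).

(x, y, θ) = (3.5, 2.5, 60°)

Enumerate (i+0.5, j+0.5, θ) over the 13 free cells and 16 admissible headings. For each, cast all 4 beams and compare to the given ranges.
  (4.5, 4.5, 120°): beam 2 = 0.5176 ≠ 1.5529 ✗
  (2.5, 4.5, 300°): beam 1 = 1.5529 ≠ 0.5176 ✗
  (2.5, 1.5, 150°): beam 3 = 0.5176 ≠ 2.5882 ✗
  (1.5, 4.5, 345°): beam 1 = 0.5774 ≠ 0.5176 ✗
  …
  (3.5, 2.5, 60°): r_1=0.5176, r_2=1.5529, r_3=2.5882, r_4=1.9319 — all match ✓
No second candidate reproduces the full scan.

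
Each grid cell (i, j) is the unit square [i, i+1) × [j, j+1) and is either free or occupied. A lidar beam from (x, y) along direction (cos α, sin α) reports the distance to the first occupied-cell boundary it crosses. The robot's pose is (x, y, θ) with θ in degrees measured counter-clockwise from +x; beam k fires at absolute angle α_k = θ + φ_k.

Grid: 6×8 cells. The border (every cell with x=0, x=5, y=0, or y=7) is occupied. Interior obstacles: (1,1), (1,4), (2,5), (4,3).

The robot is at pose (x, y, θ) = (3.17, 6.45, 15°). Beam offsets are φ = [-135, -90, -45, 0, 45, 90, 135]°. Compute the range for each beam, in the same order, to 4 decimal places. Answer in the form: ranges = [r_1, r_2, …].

ranges = [0.5196, 3.2069, 2.1131, 1.8946, 0.6351, 0.5694, 1.1000]

beam 1: φ=-135°, α=240°
  direction (-0.5000, -0.8660); cell (3,6); t to first gridline: x 0.3400, y 0.5196 (then +2.0000 / +1.1547)
    (2,6) via x @ 0.3400
    (2,5) via y @ 0.5196  # hit
  → r_1 = 0.5196
beam 2: φ=-90°, α=285°
  direction (0.2588, -0.9659); cell (3,6); t to first gridline: x 3.2069, y 0.4659 (then +3.8637 / +1.0353)
    (3,5) via y @ 0.4659
    (3,4) via y @ 1.5012
    (3,3) via y @ 2.5364
    (4,3) via x @ 3.2069  # hit
  → r_2 = 3.2069
beam 3: φ=-45°, α=330°
  direction (0.8660, -0.5000); cell (3,6); t to first gridline: x 0.9584, y 0.9000 (then +1.1547 / +2.0000)
    (3,5) via y @ 0.9000
    (4,5) via x @ 0.9584
    (5,5) via x @ 2.1131  # hit
  → r_3 = 2.1131
beam 4: φ=0°, α=15°
  direction (0.9659, 0.2588); cell (3,6); t to first gridline: x 0.8593, y 2.1250 (then +1.0353 / +3.8637)
    (4,6) via x @ 0.8593
    (5,6) via x @ 1.8946  # hit
  → r_4 = 1.8946
beam 5: φ=45°, α=60°
  direction (0.5000, 0.8660); cell (3,6); t to first gridline: x 1.6600, y 0.6351 (then +2.0000 / +1.1547)
    (3,7) via y @ 0.6351  # hit
  → r_5 = 0.6351
beam 6: φ=90°, α=105°
  direction (-0.2588, 0.9659); cell (3,6); t to first gridline: x 0.6568, y 0.5694 (then +3.8637 / +1.0353)
    (3,7) via y @ 0.5694  # hit
  → r_6 = 0.5694
beam 7: φ=135°, α=150°
  direction (-0.8660, 0.5000); cell (3,6); t to first gridline: x 0.1963, y 1.1000 (then +1.1547 / +2.0000)
    (2,6) via x @ 0.1963
    (2,7) via y @ 1.1000  # hit
  → r_7 = 1.1000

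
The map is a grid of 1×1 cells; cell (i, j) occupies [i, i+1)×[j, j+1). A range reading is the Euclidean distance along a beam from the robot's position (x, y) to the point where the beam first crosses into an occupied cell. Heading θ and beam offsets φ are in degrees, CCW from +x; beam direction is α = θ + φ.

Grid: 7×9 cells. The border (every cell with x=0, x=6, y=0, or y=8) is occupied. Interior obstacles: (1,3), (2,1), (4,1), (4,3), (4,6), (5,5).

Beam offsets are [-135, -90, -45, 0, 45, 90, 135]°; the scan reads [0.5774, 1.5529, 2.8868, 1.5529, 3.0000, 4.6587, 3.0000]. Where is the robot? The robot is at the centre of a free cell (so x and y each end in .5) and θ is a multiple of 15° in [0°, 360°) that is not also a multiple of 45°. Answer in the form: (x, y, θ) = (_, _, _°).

(x, y, θ) = (2.5, 3.5, 345°)

The pose lattice has 29·16 = 464 candidates. Test each by forward raycasting.
  (1.5, 2.5, 195°): beam 2 = 0.5176 ≠ 1.5529 ✗
  (1.5, 7.5, 150°): beam 1 = 1.9319 ≠ 0.5774 ✗
  (1.5, 7.5, 30°): beam 1 = 1.9319 ≠ 0.5774 ✗
  (4.5, 7.5, 75°): beam 3 = 1.0000 ≠ 2.8868 ✗
  …
  (2.5, 3.5, 345°): r_1=0.5774, r_2=1.5529, r_3=2.8868, r_4=1.5529, r_5=3.0000, r_6=4.6587, r_7=3.0000 — all match ✓
No second candidate reproduces the full scan.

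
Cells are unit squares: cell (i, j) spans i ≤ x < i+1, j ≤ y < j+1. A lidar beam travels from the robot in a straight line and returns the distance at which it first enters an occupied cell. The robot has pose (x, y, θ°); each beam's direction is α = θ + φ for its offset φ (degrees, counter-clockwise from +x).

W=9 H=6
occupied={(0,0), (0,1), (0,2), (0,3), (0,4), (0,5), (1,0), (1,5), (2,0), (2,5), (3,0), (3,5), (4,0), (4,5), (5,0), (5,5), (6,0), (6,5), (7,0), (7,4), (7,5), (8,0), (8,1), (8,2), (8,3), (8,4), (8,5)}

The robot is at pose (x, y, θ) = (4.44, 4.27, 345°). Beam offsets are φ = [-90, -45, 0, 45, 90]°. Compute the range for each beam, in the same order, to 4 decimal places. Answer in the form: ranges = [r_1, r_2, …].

beam 1: φ=-90°, α=255°
  dir = (cos 255°, sin 255°) = (-0.2588, -0.9659); from cell (4,4)
  next x-line at t=1.7000, next y-line at t=0.2795; Δt_x=3.8637, Δt_y=1.0353
    y: enter (4,3) at t=0.2795
    y: enter (4,2) at t=1.3148
    x: enter (3,2) at t=1.7000
    y: enter (3,1) at t=2.3501
    y: enter (3,0) at t=3.3854 ← occupied
  → r_1 = 3.3854
beam 2: φ=-45°, α=300°
  dir = (cos 300°, sin 300°) = (0.5000, -0.8660); from cell (4,4)
  next x-line at t=1.1200, next y-line at t=0.3118; Δt_x=2.0000, Δt_y=1.1547
    y: enter (4,3) at t=0.3118
    x: enter (5,3) at t=1.1200
    y: enter (5,2) at t=1.4665
    y: enter (5,1) at t=2.6212
    x: enter (6,1) at t=3.1200
    y: enter (6,0) at t=3.7759 ← occupied
  → r_2 = 3.7759
beam 3: φ=0°, α=345°
  dir = (cos 345°, sin 345°) = (0.9659, -0.2588); from cell (4,4)
  next x-line at t=0.5798, next y-line at t=1.0432; Δt_x=1.0353, Δt_y=3.8637
    x: enter (5,4) at t=0.5798
    y: enter (5,3) at t=1.0432
    x: enter (6,3) at t=1.6150
    x: enter (7,3) at t=2.6503
    x: enter (8,3) at t=3.6856 ← occupied
  → r_3 = 3.6856
beam 4: φ=45°, α=30°
  dir = (cos 30°, sin 30°) = (0.8660, 0.5000); from cell (4,4)
  next x-line at t=0.6466, next y-line at t=1.4600; Δt_x=1.1547, Δt_y=2.0000
    x: enter (5,4) at t=0.6466
    y: enter (5,5) at t=1.4600 ← occupied
  → r_4 = 1.4600
beam 5: φ=90°, α=75°
  dir = (cos 75°, sin 75°) = (0.2588, 0.9659); from cell (4,4)
  next x-line at t=2.1637, next y-line at t=0.7558; Δt_x=3.8637, Δt_y=1.0353
    y: enter (4,5) at t=0.7558 ← occupied
  → r_5 = 0.7558

ranges = [3.3854, 3.7759, 3.6856, 1.4600, 0.7558]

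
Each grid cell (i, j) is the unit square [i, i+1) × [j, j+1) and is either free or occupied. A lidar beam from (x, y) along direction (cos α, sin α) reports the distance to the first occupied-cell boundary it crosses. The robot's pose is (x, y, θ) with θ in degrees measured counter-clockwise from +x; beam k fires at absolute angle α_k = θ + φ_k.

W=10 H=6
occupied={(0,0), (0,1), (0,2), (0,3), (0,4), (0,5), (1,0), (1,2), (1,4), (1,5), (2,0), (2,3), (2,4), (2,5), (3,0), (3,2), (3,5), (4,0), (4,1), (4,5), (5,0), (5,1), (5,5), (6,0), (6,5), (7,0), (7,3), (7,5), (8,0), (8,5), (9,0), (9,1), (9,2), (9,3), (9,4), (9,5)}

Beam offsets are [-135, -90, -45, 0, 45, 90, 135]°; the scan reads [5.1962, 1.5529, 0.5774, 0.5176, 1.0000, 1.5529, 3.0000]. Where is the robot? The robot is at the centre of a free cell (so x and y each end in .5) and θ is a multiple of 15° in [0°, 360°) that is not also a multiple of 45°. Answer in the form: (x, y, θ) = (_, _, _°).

(x, y, θ) = (7.5, 1.5, 285°)

The pose lattice has 24·16 = 384 candidates. Test each by forward raycasting.
  (5.5, 2.5, 330°): beam 1 = 1.5529 ≠ 5.1962 ✗
  (8.5, 1.5, 15°): beam 1 = 0.5774 ≠ 5.1962 ✗
  (3.5, 1.5, 255°): beam 1 = 0.5774 ≠ 5.1962 ✗
  …
  (7.5, 1.5, 285°): r_1=5.1962, r_2=1.5529, r_3=0.5774, r_4=0.5176, r_5=1.0000, r_6=1.5529, r_7=3.0000 — all match ✓
Only this pose fits every beam.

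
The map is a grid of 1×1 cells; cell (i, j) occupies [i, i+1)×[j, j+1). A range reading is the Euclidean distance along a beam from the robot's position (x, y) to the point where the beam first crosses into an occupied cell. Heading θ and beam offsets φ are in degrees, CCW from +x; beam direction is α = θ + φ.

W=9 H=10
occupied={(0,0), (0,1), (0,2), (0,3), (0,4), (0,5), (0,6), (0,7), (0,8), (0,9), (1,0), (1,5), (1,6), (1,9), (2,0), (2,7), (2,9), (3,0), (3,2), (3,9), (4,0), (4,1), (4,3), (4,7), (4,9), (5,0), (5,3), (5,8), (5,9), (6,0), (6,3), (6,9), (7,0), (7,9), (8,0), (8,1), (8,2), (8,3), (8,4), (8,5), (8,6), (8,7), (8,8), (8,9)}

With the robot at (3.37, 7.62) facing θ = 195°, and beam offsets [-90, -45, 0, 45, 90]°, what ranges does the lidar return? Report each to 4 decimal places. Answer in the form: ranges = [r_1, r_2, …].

beam 1: φ=-90°, α=105°
  direction (-0.2588, 0.9659); cell (3,7); t to first gridline: x 1.4296, y 0.3934 (then +3.8637 / +1.0353)
    (3,8) via y @ 0.3934
    (3,9) via y @ 1.4287  # hit
  → r_1 = 1.4287
beam 2: φ=-45°, α=150°
  direction (-0.8660, 0.5000); cell (3,7); t to first gridline: x 0.4272, y 0.7600 (then +1.1547 / +2.0000)
    (2,7) via x @ 0.4272  # hit
  → r_2 = 0.4272
beam 3: φ=0°, α=195°
  direction (-0.9659, -0.2588); cell (3,7); t to first gridline: x 0.3831, y 2.3955 (then +1.0353 / +3.8637)
    (2,7) via x @ 0.3831  # hit
  → r_3 = 0.3831
beam 4: φ=45°, α=240°
  direction (-0.5000, -0.8660); cell (3,7); t to first gridline: x 0.7400, y 0.7159 (then +2.0000 / +1.1547)
    (3,6) via y @ 0.7159
    (2,6) via x @ 0.7400
    (2,5) via y @ 1.8706
    (1,5) via x @ 2.7400  # hit
  → r_4 = 2.7400
beam 5: φ=90°, α=285°
  direction (0.2588, -0.9659); cell (3,7); t to first gridline: x 2.4341, y 0.6419 (then +3.8637 / +1.0353)
    (3,6) via y @ 0.6419
    (3,5) via y @ 1.6771
    (4,5) via x @ 2.4341
    (4,4) via y @ 2.7124
    (4,3) via y @ 3.7477  # hit
  → r_5 = 3.7477

ranges = [1.4287, 0.4272, 0.3831, 2.7400, 3.7477]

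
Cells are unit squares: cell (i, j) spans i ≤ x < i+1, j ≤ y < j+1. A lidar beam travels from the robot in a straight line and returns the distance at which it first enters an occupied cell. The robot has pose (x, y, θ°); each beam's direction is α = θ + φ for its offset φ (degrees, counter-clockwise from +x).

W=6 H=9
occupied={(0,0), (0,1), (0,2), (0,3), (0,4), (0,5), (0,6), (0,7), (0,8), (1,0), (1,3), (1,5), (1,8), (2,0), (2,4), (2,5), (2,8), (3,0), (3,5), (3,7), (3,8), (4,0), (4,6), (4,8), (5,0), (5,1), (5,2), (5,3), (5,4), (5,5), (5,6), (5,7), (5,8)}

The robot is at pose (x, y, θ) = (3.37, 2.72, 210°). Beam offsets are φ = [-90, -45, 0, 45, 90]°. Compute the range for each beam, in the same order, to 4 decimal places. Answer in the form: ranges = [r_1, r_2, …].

beam 1: φ=-90°, α=120°
  direction (-0.5000, 0.8660); cell (3,2); t to first gridline: x 0.7400, y 0.3233 (then +2.0000 / +1.1547)
    (3,3) via y @ 0.3233
    (2,3) via x @ 0.7400
    (2,4) via y @ 1.4780  # hit
  → r_1 = 1.4780
beam 2: φ=-45°, α=165°
  direction (-0.9659, 0.2588); cell (3,2); t to first gridline: x 0.3831, y 1.0818 (then +1.0353 / +3.8637)
    (2,2) via x @ 0.3831
    (2,3) via y @ 1.0818
    (1,3) via x @ 1.4183  # hit
  → r_2 = 1.4183
beam 3: φ=0°, α=210°
  direction (-0.8660, -0.5000); cell (3,2); t to first gridline: x 0.4272, y 1.4400 (then +1.1547 / +2.0000)
    (2,2) via x @ 0.4272
    (2,1) via y @ 1.4400
    (1,1) via x @ 1.5819
    (0,1) via x @ 2.7366  # hit
  → r_3 = 2.7366
beam 4: φ=45°, α=255°
  direction (-0.2588, -0.9659); cell (3,2); t to first gridline: x 1.4296, y 0.7454 (then +3.8637 / +1.0353)
    (3,1) via y @ 0.7454
    (2,1) via x @ 1.4296
    (2,0) via y @ 1.7807  # hit
  → r_4 = 1.7807
beam 5: φ=90°, α=300°
  direction (0.5000, -0.8660); cell (3,2); t to first gridline: x 1.2600, y 0.8314 (then +2.0000 / +1.1547)
    (3,1) via y @ 0.8314
    (4,1) via x @ 1.2600
    (4,0) via y @ 1.9861  # hit
  → r_5 = 1.9861

ranges = [1.4780, 1.4183, 2.7366, 1.7807, 1.9861]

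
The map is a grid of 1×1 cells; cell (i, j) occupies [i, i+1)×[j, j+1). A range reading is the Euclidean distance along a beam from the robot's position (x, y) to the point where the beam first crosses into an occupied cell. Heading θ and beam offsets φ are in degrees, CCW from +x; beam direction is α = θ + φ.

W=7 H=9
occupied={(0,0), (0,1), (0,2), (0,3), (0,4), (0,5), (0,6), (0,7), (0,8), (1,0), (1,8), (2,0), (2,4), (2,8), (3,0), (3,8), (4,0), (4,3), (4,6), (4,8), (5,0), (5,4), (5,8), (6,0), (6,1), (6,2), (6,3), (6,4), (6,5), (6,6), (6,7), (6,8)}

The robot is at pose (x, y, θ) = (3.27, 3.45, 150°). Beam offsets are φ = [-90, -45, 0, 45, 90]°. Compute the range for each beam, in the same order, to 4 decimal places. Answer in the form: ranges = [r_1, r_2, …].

beam 1: φ=-90°, α=60°
  d=(0.5000,0.8660)  start (3,3)  tX=1.4600 tY=0.6351  stride 1/|dx|=2.0000 1/|dy|=1.1547
    cross y-line → (3,4), t=0.6351
    cross x-line → (4,4), t=1.4600
    cross y-line → (4,5), t=1.7898
    cross y-line → (4,6), t=2.9445 (wall)
  → r_1 = 2.9445
beam 2: φ=-45°, α=105°
  d=(-0.2588,0.9659)  start (3,3)  tX=1.0432 tY=0.5694  stride 1/|dx|=3.8637 1/|dy|=1.0353
    cross y-line → (3,4), t=0.5694
    cross x-line → (2,4), t=1.0432 (wall)
  → r_2 = 1.0432
beam 3: φ=0°, α=150°
  d=(-0.8660,0.5000)  start (3,3)  tX=0.3118 tY=1.1000  stride 1/|dx|=1.1547 1/|dy|=2.0000
    cross x-line → (2,3), t=0.3118
    cross y-line → (2,4), t=1.1000 (wall)
  → r_3 = 1.1000
beam 4: φ=45°, α=195°
  d=(-0.9659,-0.2588)  start (3,3)  tX=0.2795 tY=1.7387  stride 1/|dx|=1.0353 1/|dy|=3.8637
    cross x-line → (2,3), t=0.2795
    cross x-line → (1,3), t=1.3148
    cross y-line → (1,2), t=1.7387
    cross x-line → (0,2), t=2.3501 (wall)
  → r_4 = 2.3501
beam 5: φ=90°, α=240°
  d=(-0.5000,-0.8660)  start (3,3)  tX=0.5400 tY=0.5196  stride 1/|dx|=2.0000 1/|dy|=1.1547
    cross y-line → (3,2), t=0.5196
    cross x-line → (2,2), t=0.5400
    cross y-line → (2,1), t=1.6743
    cross x-line → (1,1), t=2.5400
    cross y-line → (1,0), t=2.8290 (wall)
  → r_5 = 2.8290

ranges = [2.9445, 1.0432, 1.1000, 2.3501, 2.8290]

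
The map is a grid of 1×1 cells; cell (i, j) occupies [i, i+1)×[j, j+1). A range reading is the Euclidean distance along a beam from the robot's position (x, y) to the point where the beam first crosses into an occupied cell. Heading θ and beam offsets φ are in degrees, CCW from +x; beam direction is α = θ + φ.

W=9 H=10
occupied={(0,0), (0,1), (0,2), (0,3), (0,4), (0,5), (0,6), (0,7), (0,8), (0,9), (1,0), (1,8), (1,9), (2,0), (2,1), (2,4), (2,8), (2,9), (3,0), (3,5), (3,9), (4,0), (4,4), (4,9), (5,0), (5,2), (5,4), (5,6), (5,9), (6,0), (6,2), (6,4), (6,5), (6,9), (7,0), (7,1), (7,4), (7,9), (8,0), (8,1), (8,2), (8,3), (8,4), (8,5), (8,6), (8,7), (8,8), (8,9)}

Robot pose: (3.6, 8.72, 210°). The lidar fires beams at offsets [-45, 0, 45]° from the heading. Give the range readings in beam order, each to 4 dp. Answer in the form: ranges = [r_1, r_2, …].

beam 1: φ=-45°, α=165°
  d=(-0.9659,0.2588)  start (3,8)  tX=0.6212 tY=1.0818  stride 1/|dx|=1.0353 1/|dy|=3.8637
    cross x-line → (2,8), t=0.6212 (wall)
  → r_1 = 0.6212
beam 2: φ=0°, α=210°
  d=(-0.8660,-0.5000)  start (3,8)  tX=0.6928 tY=1.4400  stride 1/|dx|=1.1547 1/|dy|=2.0000
    cross x-line → (2,8), t=0.6928 (wall)
  → r_2 = 0.6928
beam 3: φ=45°, α=255°
  d=(-0.2588,-0.9659)  start (3,8)  tX=2.3182 tY=0.7454  stride 1/|dx|=3.8637 1/|dy|=1.0353
    cross y-line → (3,7), t=0.7454
    cross y-line → (3,6), t=1.7807
    cross x-line → (2,6), t=2.3182
    cross y-line → (2,5), t=2.8160
    cross y-line → (2,4), t=3.8512 (wall)
  → r_3 = 3.8512

ranges = [0.6212, 0.6928, 3.8512]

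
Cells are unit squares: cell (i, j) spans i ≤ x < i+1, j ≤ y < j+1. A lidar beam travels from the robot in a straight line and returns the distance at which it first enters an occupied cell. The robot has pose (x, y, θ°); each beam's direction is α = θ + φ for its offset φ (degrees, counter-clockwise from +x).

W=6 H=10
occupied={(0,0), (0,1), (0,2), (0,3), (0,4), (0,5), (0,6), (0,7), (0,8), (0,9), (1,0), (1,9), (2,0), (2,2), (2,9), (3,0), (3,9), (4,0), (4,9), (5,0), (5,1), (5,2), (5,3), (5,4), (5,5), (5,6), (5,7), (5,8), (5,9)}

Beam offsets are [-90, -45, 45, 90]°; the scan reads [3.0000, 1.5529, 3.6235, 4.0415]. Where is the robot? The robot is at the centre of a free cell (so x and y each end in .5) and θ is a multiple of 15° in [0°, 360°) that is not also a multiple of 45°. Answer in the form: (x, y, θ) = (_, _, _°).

The pose lattice has 31·16 = 496 candidates. Test each by forward raycasting.
  (4.5, 2.5, 165°): beam 1 = 1.9319 ≠ 3.0000 ✗
  (2.5, 4.5, 330°): beam 3 = 2.5882 ≠ 3.6235 ✗
  (2.5, 3.5, 195°): beam 1 = 5.6940 ≠ 3.0000 ✗
  (4.5, 1.5, 75°): beam 1 = 0.5176 ≠ 3.0000 ✗
  …
  (3.5, 5.5, 30°): r_1=3.0000, r_2=1.5529, r_3=3.6235, r_4=4.0415 — all match ✓
Unique over the lattice → pose = (3.5, 5.5, 30°).

(x, y, θ) = (3.5, 5.5, 30°)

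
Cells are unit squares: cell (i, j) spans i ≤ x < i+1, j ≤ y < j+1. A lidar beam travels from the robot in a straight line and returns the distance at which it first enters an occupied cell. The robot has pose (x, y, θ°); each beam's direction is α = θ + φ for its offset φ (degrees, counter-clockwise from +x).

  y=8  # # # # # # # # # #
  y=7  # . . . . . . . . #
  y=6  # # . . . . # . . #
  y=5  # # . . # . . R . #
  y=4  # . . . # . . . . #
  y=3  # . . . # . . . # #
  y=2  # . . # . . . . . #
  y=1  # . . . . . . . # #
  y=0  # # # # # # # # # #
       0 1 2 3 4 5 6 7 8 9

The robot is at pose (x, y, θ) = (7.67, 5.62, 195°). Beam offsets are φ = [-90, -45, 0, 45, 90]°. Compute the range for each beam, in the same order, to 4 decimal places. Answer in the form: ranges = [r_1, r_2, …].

ranges = [2.4640, 0.7736, 2.7642, 5.3347, 1.6771]

beam 1: φ=-90°, α=105°
  direction (-0.2588, 0.9659); cell (7,5); t to first gridline: x 2.5887, y 0.3934 (then +3.8637 / +1.0353)
    (7,6) via y @ 0.3934
    (7,7) via y @ 1.4287
    (7,8) via y @ 2.4640  # hit
  → r_1 = 2.4640
beam 2: φ=-45°, α=150°
  direction (-0.8660, 0.5000); cell (7,5); t to first gridline: x 0.7736, y 0.7600 (then +1.1547 / +2.0000)
    (7,6) via y @ 0.7600
    (6,6) via x @ 0.7736  # hit
  → r_2 = 0.7736
beam 3: φ=0°, α=195°
  direction (-0.9659, -0.2588); cell (7,5); t to first gridline: x 0.6936, y 2.3955 (then +1.0353 / +3.8637)
    (6,5) via x @ 0.6936
    (5,5) via x @ 1.7289
    (5,4) via y @ 2.3955
    (4,4) via x @ 2.7642  # hit
  → r_3 = 2.7642
beam 4: φ=45°, α=240°
  direction (-0.5000, -0.8660); cell (7,5); t to first gridline: x 1.3400, y 0.7159 (then +2.0000 / +1.1547)
    (7,4) via y @ 0.7159
    (6,4) via x @ 1.3400
    (6,3) via y @ 1.8706
    (6,2) via y @ 3.0253
    (5,2) via x @ 3.3400
    (5,1) via y @ 4.1800
    (5,0) via y @ 5.3347  # hit
  → r_4 = 5.3347
beam 5: φ=90°, α=285°
  direction (0.2588, -0.9659); cell (7,5); t to first gridline: x 1.2750, y 0.6419 (then +3.8637 / +1.0353)
    (7,4) via y @ 0.6419
    (8,4) via x @ 1.2750
    (8,3) via y @ 1.6771  # hit
  → r_5 = 1.6771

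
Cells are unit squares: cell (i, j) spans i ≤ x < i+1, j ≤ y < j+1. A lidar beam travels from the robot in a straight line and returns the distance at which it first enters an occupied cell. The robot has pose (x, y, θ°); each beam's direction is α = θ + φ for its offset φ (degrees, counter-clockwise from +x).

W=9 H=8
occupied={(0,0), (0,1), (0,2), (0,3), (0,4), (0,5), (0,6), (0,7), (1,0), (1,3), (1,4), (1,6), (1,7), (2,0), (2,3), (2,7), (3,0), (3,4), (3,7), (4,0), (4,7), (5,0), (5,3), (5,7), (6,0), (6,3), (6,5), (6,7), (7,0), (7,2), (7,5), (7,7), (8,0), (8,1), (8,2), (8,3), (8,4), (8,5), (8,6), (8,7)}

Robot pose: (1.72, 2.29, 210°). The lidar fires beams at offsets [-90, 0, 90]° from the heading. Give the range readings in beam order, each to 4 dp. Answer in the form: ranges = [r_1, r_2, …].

beam 1: φ=-90°, α=120°
  direction (-0.5000, 0.8660); cell (1,2); t to first gridline: x 1.4400, y 0.8198 (then +2.0000 / +1.1547)
    (1,3) via y @ 0.8198  # hit
  → r_1 = 0.8198
beam 2: φ=0°, α=210°
  direction (-0.8660, -0.5000); cell (1,2); t to first gridline: x 0.8314, y 0.5800 (then +1.1547 / +2.0000)
    (1,1) via y @ 0.5800
    (0,1) via x @ 0.8314  # hit
  → r_2 = 0.8314
beam 3: φ=90°, α=300°
  direction (0.5000, -0.8660); cell (1,2); t to first gridline: x 0.5600, y 0.3349 (then +2.0000 / +1.1547)
    (1,1) via y @ 0.3349
    (2,1) via x @ 0.5600
    (2,0) via y @ 1.4896  # hit
  → r_3 = 1.4896

ranges = [0.8198, 0.8314, 1.4896]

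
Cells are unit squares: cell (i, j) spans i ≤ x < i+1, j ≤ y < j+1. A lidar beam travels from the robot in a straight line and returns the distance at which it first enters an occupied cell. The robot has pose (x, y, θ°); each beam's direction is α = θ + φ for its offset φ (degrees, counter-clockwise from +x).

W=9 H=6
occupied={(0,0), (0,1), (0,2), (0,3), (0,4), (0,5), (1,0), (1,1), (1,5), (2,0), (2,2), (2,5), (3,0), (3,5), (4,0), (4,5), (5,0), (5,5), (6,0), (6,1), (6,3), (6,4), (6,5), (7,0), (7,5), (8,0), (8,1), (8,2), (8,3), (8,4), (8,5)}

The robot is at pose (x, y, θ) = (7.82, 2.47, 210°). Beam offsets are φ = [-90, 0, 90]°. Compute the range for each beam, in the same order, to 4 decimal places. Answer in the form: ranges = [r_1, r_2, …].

beam 1: φ=-90°, α=120°
  cosα=-0.5000 sinα=0.8660 | (7,2) | tMaxX 1.6400 tMaxY 0.6120 | tΔX 2.0000 tΔY 1.1547
    t=0.6120 [y] (7,3)
    t=1.6400 [x] (6,3) — stop
  → r_1 = 1.6400
beam 2: φ=0°, α=210°
  cosα=-0.8660 sinα=-0.5000 | (7,2) | tMaxX 0.9469 tMaxY 0.9400 | tΔX 1.1547 tΔY 2.0000
    t=0.9400 [y] (7,1)
    t=0.9469 [x] (6,1) — stop
  → r_2 = 0.9469
beam 3: φ=90°, α=300°
  cosα=0.5000 sinα=-0.8660 | (7,2) | tMaxX 0.3600 tMaxY 0.5427 | tΔX 2.0000 tΔY 1.1547
    t=0.3600 [x] (8,2) — stop
  → r_3 = 0.3600

ranges = [1.6400, 0.9469, 0.3600]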